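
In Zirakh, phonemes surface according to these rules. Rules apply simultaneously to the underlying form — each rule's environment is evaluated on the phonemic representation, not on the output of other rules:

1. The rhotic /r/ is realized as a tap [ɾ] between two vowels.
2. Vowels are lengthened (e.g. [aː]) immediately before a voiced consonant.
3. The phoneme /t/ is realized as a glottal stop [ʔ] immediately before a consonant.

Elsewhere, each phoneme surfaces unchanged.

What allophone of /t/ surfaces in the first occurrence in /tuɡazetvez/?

/t/ (word-initial) is in the target of rule 3 but the environment (immediately before a consonant) is not met → [t].

[t]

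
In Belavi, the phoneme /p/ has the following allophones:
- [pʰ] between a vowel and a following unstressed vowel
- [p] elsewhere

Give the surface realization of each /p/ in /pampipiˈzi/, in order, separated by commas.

Occurrence 1 (position 1): no conditioning environment matches → elsewhere allophone [p].
Occurrence 2 (position 4): no conditioning environment matches → elsewhere allophone [p].
Occurrence 3 (position 6): between a vowel and a following unstressed vowel → [pʰ].

[p], [p], [pʰ]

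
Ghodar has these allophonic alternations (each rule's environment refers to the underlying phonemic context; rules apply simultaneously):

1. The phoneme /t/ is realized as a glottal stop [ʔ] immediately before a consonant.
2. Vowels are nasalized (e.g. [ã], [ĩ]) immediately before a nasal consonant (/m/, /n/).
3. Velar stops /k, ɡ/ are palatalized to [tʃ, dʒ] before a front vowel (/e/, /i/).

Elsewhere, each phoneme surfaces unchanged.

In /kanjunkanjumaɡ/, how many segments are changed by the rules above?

4

Segments that undergo a rule: /a/ → [ã] (rule 2); /u/ → [ũ] (rule 2); /a/ → [ã] (rule 2); /u/ → [ũ] (rule 2).
All other segments surface unchanged.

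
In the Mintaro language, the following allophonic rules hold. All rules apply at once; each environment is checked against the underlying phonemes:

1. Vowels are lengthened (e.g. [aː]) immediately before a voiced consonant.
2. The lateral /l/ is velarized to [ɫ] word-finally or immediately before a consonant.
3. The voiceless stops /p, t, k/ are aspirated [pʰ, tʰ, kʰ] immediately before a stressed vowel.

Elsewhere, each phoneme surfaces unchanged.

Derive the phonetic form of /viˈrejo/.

[viːˈreːjo]

/v/ stays [v].
/i/ (between /v/ and /r/) occurs before a voiced consonant → [iː] by rule 1.
/r/ (between /i/ and /e/): no rule targets it → [r].
/e/ — between /r/ and /j/, before a voiced consonant — surfaces as [eː] (rule 1).
/j/ — not in any rule's target class → [j].
/o/ (word-final) fails the environment for rule 1, so it stays [o].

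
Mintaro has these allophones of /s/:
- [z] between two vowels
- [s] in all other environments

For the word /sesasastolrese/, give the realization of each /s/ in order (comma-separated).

[s], [z], [z], [s], [z]

Occurrence 1 (position 1): no conditioning environment matches → elsewhere allophone [s].
Occurrence 2 (position 3): between two vowels → [z].
Occurrence 3 (position 5): between two vowels → [z].
Occurrence 4 (position 7): no conditioning environment matches → elsewhere allophone [s].
Occurrence 5 (position 13): between two vowels → [z].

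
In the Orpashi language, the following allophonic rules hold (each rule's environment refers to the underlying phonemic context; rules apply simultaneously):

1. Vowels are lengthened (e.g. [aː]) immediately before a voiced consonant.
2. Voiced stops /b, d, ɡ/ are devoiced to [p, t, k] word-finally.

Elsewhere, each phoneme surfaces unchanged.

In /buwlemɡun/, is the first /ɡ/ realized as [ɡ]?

/ɡ/ (between /m/ and /u/): rule 2 targets it, but not word-finally → unchanged [ɡ].
The actual realization is [ɡ], which matches [ɡ].

Yes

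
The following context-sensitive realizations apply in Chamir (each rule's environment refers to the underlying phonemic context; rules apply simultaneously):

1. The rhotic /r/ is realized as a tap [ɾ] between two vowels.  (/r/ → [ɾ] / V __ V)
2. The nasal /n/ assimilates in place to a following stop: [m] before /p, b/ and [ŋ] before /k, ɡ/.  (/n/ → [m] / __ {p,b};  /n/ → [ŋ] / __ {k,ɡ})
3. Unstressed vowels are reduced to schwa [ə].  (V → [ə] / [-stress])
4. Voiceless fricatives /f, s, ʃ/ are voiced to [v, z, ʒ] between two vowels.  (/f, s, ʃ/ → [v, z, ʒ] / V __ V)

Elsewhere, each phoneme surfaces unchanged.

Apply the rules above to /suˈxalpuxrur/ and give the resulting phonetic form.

/s/ (word-initial) fails the environment for rule 4, so it stays [s].
/u/ (between /s/ and /x/) occurs in an unstressed syllable → [ə] by rule 3.
/x/ stays [x].
/a/ (between /x/ and /l/): rule 3 targets it, but not in an unstressed syllable → unchanged [a].
/l/ — not in any rule's target class → [l].
/p/ stays [p].
/u/ — between /p/ and /x/, in an unstressed syllable — surfaces as [ə] (rule 3).
/x/ (between /u/ and /r/) is unaffected → [x].
/r/ (between /x/ and /u/) fails the environment for rule 1, so it stays [r].
Rule 3 applies to /u/ (between /r/ and /r/: in an unstressed syllable) → [ə].
/r/ (word-final) fails the environment for rule 1, so it stays [r].

[səˈxalpəxrər]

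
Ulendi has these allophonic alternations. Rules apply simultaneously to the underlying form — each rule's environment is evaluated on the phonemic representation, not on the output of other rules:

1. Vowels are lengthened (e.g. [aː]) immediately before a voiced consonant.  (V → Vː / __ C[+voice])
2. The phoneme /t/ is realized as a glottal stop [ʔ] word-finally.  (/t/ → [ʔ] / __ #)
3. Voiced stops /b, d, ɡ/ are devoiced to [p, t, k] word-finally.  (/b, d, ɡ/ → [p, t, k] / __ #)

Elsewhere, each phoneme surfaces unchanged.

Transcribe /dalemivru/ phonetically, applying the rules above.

[daːleːmiːvru]

/d/ (word-initial) fails the environment for rule 3, so it stays [d].
Rule 1 applies to /a/ (between /d/ and /l/: before a voiced consonant) → [aː].
/e/ meets the environment for rule 1 (before a voiced consonant) → [eː].
Rule 1 applies to /i/ (between /m/ and /v/: before a voiced consonant) → [iː].
/u/ (word-final): rule 1 targets it, but not before a voiced consonant → unchanged [u].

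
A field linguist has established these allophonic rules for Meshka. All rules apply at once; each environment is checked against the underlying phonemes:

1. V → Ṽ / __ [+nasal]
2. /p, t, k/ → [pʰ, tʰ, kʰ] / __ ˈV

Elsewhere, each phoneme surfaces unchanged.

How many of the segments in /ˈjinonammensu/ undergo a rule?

Segments that undergo a rule: /i/ → [ĩ] (rule 1); /o/ → [õ] (rule 1); /a/ → [ã] (rule 1); /e/ → [ẽ] (rule 1).
All other segments surface unchanged.

4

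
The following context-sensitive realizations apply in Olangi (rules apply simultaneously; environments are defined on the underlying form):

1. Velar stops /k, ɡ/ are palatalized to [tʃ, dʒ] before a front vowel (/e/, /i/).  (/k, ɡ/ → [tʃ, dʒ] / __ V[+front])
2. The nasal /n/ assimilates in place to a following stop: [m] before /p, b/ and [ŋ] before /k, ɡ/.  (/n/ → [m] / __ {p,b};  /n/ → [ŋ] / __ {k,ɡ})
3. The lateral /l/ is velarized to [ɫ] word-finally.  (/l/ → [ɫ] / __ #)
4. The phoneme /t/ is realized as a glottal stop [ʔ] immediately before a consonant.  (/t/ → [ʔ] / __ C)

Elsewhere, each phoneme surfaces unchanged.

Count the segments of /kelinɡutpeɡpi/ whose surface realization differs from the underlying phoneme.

Segments that undergo a rule: /k/ → [tʃ] (rule 1); /n/ → [ŋ] (rule 2); /t/ → [ʔ] (rule 4).
All other segments surface unchanged.

3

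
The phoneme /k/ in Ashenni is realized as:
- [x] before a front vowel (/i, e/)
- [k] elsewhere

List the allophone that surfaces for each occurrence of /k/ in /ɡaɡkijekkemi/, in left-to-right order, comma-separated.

Occurrence 1 (position 4): before a front vowel (/i, e/) → [x].
Occurrence 2 (position 8): no conditioning environment matches → elsewhere allophone [k].
Occurrence 3 (position 9): before a front vowel (/i, e/) → [x].

[x], [k], [x]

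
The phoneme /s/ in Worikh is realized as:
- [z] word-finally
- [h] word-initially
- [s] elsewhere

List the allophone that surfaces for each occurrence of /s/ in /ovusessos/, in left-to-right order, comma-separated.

[s], [s], [s], [z]

Occurrence 1 (position 4): no conditioning environment matches → elsewhere allophone [s].
Occurrence 2 (position 6): no conditioning environment matches → elsewhere allophone [s].
Occurrence 3 (position 7): no conditioning environment matches → elsewhere allophone [s].
Occurrence 4 (position 9): word-finally → [z].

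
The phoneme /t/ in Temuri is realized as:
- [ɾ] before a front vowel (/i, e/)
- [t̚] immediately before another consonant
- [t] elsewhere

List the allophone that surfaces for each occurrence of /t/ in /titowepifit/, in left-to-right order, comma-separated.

[ɾ], [t], [t]

Occurrence 1 (position 1): before a front vowel (/i, e/) → [ɾ].
Occurrence 2 (position 3): no conditioning environment matches → elsewhere allophone [t].
Occurrence 3 (position 11): no conditioning environment matches → elsewhere allophone [t].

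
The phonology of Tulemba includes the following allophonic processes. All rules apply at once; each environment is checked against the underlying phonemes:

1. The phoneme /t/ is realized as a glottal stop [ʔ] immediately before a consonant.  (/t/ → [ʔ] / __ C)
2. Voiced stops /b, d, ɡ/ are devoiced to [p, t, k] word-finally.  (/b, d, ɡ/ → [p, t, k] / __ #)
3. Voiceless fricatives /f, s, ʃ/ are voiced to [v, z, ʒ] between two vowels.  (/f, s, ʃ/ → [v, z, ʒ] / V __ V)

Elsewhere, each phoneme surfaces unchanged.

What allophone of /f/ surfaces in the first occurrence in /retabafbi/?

/f/ (between /a/ and /b/): rule 3 targets it, but not between two vowels → unchanged [f].

[f]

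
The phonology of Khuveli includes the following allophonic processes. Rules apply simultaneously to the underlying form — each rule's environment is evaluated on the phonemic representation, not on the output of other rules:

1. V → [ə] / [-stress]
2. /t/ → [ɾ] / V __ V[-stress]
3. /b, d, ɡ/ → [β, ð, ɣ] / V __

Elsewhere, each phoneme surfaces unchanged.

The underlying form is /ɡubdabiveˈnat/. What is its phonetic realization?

[ɡəβdəβəvəˈnat]

/ɡ/ (word-initial): rule 3 targets it, but not immediately after a vowel → unchanged [ɡ].
/u/ — between /ɡ/ and /b/, in an unstressed syllable — surfaces as [ə] (rule 1).
Rule 3 applies to /b/ (between /u/ and /d/: immediately after a vowel) → [β].
/d/ (between /b/ and /a/) is in the target of rule 3 but the environment (immediately after a vowel) is not met → [d].
/a/ meets the environment for rule 1 (in an unstressed syllable) → [ə].
Rule 3 applies to /b/ (between /a/ and /i/: immediately after a vowel) → [β].
/i/ meets the environment for rule 1 (in an unstressed syllable) → [ə].
Rule 1 applies to /e/ (between /v/ and /n/: in an unstressed syllable) → [ə].
/a/ (between /n/ and /t/) fails the environment for rule 1, so it stays [a].
/t/ (word-final) fails the environment for rule 2, so it stays [t].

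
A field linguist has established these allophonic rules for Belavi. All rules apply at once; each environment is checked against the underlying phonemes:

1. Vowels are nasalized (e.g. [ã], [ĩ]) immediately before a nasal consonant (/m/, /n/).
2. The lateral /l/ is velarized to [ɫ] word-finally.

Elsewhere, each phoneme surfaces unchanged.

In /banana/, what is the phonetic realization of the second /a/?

/a/ meets the environment for rule 1 (before a nasal consonant) → [ã].

[ã]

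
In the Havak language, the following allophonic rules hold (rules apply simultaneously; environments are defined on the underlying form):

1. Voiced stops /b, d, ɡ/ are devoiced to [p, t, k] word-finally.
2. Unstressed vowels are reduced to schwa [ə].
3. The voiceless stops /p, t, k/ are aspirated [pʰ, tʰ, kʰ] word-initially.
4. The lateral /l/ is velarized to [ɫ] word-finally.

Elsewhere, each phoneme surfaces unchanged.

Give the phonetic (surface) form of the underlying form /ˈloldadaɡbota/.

/l/ — word-initial; rule 4 does not apply here → [l].
/o/ — between /l/ and /l/; rule 2 does not apply here → [o].
/l/ (between /o/ and /d/) is in the target of rule 4 but the environment (word-finally) is not met → [l].
/d/ — between /l/ and /a/; rule 1 does not apply here → [d].
/a/ (between /d/ and /d/) occurs in an unstressed syllable → [ə] by rule 2.
/d/ — between /a/ and /a/; rule 1 does not apply here → [d].
/a/ (between /d/ and /ɡ/): in an unstressed syllable, so rule 2 applies → [ə].
/ɡ/ (between /a/ and /b/) fails the environment for rule 1, so it stays [ɡ].
/b/ — between /ɡ/ and /o/; rule 1 does not apply here → [b].
/o/ (between /b/ and /t/) occurs in an unstressed syllable → [ə] by rule 2.
/t/ (between /o/ and /a/): rule 3 targets it, but not word-initially → unchanged [t].
Rule 2 applies to /a/ (word-final: in an unstressed syllable) → [ə].

[ˈloldədəɡbətə]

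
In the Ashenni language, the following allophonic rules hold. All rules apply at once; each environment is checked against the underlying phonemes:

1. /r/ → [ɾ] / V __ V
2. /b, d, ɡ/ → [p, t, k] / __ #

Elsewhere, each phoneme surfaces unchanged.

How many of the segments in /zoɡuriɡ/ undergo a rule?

Segments that undergo a rule: /r/ → [ɾ] (rule 1); /ɡ/ → [k] (rule 2).
All other segments surface unchanged.

2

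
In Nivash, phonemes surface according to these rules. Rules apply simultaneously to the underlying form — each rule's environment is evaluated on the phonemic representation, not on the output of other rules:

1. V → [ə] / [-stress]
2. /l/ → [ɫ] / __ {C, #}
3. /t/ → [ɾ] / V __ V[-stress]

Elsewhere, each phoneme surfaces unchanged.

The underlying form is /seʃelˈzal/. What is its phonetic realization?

[səʃəɫˈzaɫ]

/s/ — not in any rule's target class → [s].
/e/ — between /s/ and /ʃ/, in an unstressed syllable — surfaces as [ə] (rule 1).
/ʃ/ stays [ʃ].
/e/ — between /ʃ/ and /l/, in an unstressed syllable — surfaces as [ə] (rule 1).
/l/ meets the environment for rule 2 (word-finally or immediately before a consonant) → [ɫ].
/z/ — not in any rule's target class → [z].
/a/ (between /z/ and /l/) fails the environment for rule 1, so it stays [a].
Rule 2 applies to /l/ (word-final: word-finally or immediately before a consonant) → [ɫ].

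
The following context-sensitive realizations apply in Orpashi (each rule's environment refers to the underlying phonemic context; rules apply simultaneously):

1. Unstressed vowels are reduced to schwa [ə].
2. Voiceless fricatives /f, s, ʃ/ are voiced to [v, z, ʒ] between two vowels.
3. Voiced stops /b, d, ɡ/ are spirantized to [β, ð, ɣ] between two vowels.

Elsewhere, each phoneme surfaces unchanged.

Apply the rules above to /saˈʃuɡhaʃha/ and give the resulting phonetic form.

/s/ (word-initial) is in the target of rule 2 but the environment (between two vowels) is not met → [s].
/a/ (between /s/ and /ʃ/) occurs in an unstressed syllable → [ə] by rule 1.
/ʃ/ — between /a/ and /u/, between two vowels — surfaces as [ʒ] (rule 2).
/u/ — between /ʃ/ and /ɡ/; rule 1 does not apply here → [u].
/ɡ/ (between /u/ and /h/) fails the environment for rule 3, so it stays [ɡ].
/a/ (between /h/ and /ʃ/) occurs in an unstressed syllable → [ə] by rule 1.
/ʃ/ (between /a/ and /h/) fails the environment for rule 2, so it stays [ʃ].
/a/ (word-final): in an unstressed syllable, so rule 1 applies → [ə].

[səˈʒuɡhəʃhə]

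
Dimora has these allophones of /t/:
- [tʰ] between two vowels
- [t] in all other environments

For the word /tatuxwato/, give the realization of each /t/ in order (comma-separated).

[t], [tʰ], [tʰ]

Occurrence 1 (position 1): no conditioning environment matches → elsewhere allophone [t].
Occurrence 2 (position 3): between two vowels → [tʰ].
Occurrence 3 (position 8): between two vowels → [tʰ].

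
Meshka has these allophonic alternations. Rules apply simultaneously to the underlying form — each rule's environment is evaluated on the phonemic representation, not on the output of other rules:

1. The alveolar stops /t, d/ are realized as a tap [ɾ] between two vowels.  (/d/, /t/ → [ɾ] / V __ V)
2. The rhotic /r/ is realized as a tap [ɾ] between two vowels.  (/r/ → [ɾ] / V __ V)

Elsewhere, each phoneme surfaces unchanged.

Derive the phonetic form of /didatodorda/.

[diɾaɾoɾorda]

/d/ (word-initial) fails the environment for rule 1, so it stays [d].
/i/ (between /d/ and /d/) is unaffected → [i].
/d/ — between /i/ and /a/, between two vowels — surfaces as [ɾ] (rule 1).
/a/ — not in any rule's target class → [a].
/t/ — between /a/ and /o/, between two vowels — surfaces as [ɾ] (rule 1).
/o/ (between /t/ and /d/): no rule targets it → [o].
/d/ (between /o/ and /o/) occurs between two vowels → [ɾ] by rule 1.
/o/ (between /d/ and /r/): no rule targets it → [o].
/r/ (between /o/ and /d/) fails the environment for rule 2, so it stays [r].
/d/ (between /r/ and /a/): rule 1 targets it, but not between two vowels → unchanged [d].
/a/ — not in any rule's target class → [a].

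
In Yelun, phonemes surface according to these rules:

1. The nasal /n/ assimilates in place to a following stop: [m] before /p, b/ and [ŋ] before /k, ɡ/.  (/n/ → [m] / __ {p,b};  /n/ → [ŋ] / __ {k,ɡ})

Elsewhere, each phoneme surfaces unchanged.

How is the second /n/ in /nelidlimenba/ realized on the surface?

/n/ (between /e/ and /b/): before a labial or velar stop, so rule 1 applies → [m].

[m]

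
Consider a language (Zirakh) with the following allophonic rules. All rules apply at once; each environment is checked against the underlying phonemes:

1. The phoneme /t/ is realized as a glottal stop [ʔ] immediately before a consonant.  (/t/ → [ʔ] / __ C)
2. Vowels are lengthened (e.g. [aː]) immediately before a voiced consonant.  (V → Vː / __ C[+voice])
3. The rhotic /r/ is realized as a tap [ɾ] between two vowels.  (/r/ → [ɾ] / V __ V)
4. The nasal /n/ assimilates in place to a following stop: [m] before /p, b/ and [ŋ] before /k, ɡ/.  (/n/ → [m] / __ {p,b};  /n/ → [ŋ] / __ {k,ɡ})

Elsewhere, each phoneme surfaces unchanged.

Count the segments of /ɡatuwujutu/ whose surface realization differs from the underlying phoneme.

Segments that undergo a rule: /u/ → [uː] (rule 2); /u/ → [uː] (rule 2).
All other segments surface unchanged.

2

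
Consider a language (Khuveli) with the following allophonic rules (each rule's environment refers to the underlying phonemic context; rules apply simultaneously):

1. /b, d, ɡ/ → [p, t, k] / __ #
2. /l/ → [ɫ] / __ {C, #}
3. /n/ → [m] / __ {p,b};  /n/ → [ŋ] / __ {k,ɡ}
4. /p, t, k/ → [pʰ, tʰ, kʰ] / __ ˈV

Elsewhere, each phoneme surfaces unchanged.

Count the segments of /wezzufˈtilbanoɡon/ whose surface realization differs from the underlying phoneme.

2

Segments that undergo a rule: /t/ → [tʰ] (rule 4); /l/ → [ɫ] (rule 2).
All other segments surface unchanged.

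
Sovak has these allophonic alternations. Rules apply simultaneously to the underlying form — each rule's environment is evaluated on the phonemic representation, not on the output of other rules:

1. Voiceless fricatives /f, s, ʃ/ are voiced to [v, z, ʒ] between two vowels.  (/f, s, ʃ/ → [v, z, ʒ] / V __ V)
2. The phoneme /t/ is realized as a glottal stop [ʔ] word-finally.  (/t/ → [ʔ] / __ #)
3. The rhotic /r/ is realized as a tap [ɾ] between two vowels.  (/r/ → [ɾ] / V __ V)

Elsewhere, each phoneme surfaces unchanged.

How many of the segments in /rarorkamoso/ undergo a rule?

Segments that undergo a rule: /r/ → [ɾ] (rule 3); /s/ → [z] (rule 1).
All other segments surface unchanged.

2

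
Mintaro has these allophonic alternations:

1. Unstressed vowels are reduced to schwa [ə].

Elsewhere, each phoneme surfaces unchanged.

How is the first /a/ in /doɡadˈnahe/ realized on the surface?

[ə]

Rule 1 applies to /a/ (between /ɡ/ and /d/: in an unstressed syllable) → [ə].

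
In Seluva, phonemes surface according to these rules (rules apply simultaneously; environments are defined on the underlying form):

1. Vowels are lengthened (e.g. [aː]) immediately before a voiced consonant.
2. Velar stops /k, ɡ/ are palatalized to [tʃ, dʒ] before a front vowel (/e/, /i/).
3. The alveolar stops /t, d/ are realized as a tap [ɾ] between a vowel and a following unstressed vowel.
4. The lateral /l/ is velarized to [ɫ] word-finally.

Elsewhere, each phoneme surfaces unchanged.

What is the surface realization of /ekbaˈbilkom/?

/e/ — word-initial; rule 1 does not apply here → [e].
/k/ — between /e/ and /b/; rule 2 does not apply here → [k].
/b/ stays [b].
/a/ (between /b/ and /b/) occurs before a voiced consonant → [aː] by rule 1.
/b/ stays [b].
Rule 1 applies to /i/ (between /b/ and /l/: before a voiced consonant) → [iː].
/l/ (between /i/ and /k/) is in the target of rule 4 but the environment (word-finally) is not met → [l].
/k/ — between /l/ and /o/; rule 2 does not apply here → [k].
/o/ meets the environment for rule 1 (before a voiced consonant) → [oː].
/m/ (word-final): no rule targets it → [m].

[ekbaːˈbiːlkoːm]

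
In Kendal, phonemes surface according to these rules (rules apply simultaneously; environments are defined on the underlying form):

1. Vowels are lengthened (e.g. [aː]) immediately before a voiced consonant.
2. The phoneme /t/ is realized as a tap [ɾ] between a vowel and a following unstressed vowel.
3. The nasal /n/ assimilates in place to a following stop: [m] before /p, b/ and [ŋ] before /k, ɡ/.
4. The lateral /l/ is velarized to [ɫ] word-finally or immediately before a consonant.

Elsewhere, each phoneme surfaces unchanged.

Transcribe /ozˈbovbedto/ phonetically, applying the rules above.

[oːzˈboːvbeːdto]

/o/ — word-initial, before a voiced consonant — surfaces as [oː] (rule 1).
/z/ stays [z].
/b/ (between /z/ and /o/): no rule targets it → [b].
/o/ (between /b/ and /v/): before a voiced consonant, so rule 1 applies → [oː].
/v/ (between /o/ and /b/): no rule targets it → [v].
/b/ stays [b].
Rule 1 applies to /e/ (between /b/ and /d/: before a voiced consonant) → [eː].
/d/ (between /e/ and /t/): no rule targets it → [d].
/t/ (between /d/ and /o/): rule 2 targets it, but not between a vowel and a following unstressed vowel → unchanged [t].
/o/ (word-final) fails the environment for rule 1, so it stays [o].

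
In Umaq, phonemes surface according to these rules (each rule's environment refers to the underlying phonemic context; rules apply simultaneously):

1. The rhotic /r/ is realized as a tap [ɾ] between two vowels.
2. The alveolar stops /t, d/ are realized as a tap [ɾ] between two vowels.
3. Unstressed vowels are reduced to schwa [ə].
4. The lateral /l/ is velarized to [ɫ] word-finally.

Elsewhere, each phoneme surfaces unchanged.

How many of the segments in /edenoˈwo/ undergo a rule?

4

Segments that undergo a rule: /e/ → [ə] (rule 3); /d/ → [ɾ] (rule 2); /e/ → [ə] (rule 3); /o/ → [ə] (rule 3).
All other segments surface unchanged.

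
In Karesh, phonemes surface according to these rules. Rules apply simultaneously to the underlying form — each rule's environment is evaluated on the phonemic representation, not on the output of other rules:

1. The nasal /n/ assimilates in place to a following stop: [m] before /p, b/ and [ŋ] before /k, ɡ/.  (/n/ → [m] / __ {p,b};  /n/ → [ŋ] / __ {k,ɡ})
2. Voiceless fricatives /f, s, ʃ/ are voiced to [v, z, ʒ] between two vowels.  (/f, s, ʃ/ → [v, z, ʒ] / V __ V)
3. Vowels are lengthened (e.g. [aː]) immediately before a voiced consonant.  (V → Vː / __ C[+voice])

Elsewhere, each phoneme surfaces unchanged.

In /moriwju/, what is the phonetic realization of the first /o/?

/o/ meets the environment for rule 3 (before a voiced consonant) → [oː].

[oː]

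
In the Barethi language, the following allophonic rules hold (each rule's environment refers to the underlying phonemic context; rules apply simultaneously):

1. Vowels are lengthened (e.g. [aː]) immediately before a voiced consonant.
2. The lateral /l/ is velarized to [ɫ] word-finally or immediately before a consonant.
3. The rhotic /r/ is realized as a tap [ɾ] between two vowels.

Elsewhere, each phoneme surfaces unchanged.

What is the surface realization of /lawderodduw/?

/l/ (word-initial): rule 2 targets it, but not word-finally or immediately before a consonant → unchanged [l].
/a/ (between /l/ and /w/): before a voiced consonant, so rule 1 applies → [aː].
/w/ — not in any rule's target class → [w].
/d/ stays [d].
/e/ (between /d/ and /r/) occurs before a voiced consonant → [eː] by rule 1.
/r/ — between /e/ and /o/, between two vowels — surfaces as [ɾ] (rule 3).
Rule 1 applies to /o/ (between /r/ and /d/: before a voiced consonant) → [oː].
/d/ (between /o/ and /d/): no rule targets it → [d].
/d/ (between /d/ and /u/) is unaffected → [d].
/u/ (between /d/ and /w/) occurs before a voiced consonant → [uː] by rule 1.
/w/ (word-final) is unaffected → [w].

[laːwdeːɾoːdduːw]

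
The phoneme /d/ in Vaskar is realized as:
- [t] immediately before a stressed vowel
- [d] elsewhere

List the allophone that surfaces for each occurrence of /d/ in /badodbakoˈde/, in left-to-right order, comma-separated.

[d], [d], [t]

Occurrence 1 (position 3): no conditioning environment matches → elsewhere allophone [d].
Occurrence 2 (position 5): no conditioning environment matches → elsewhere allophone [d].
Occurrence 3 (position 10): immediately before a stressed vowel → [t].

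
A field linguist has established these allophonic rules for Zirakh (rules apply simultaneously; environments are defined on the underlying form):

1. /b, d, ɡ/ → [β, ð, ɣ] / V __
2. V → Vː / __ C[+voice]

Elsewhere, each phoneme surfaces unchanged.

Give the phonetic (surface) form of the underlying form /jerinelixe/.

[jeːriːneːlixe]

/j/ (word-initial) is unaffected → [j].
/e/ (between /j/ and /r/) occurs before a voiced consonant → [eː] by rule 2.
/r/ stays [r].
/i/ meets the environment for rule 2 (before a voiced consonant) → [iː].
/n/ (between /i/ and /e/) is unaffected → [n].
/e/ meets the environment for rule 2 (before a voiced consonant) → [eː].
/l/ — not in any rule's target class → [l].
/i/ (between /l/ and /x/) fails the environment for rule 2, so it stays [i].
/x/ — not in any rule's target class → [x].
/e/ (word-final): rule 2 targets it, but not before a voiced consonant → unchanged [e].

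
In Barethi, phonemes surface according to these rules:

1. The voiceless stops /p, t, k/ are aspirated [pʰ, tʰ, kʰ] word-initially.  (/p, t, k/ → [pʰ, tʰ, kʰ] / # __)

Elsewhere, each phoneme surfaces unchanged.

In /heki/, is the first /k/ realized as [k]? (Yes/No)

Yes

/k/ (between /e/ and /i/) fails the environment for rule 1, so it stays [k].
The actual realization is [k], which matches [k].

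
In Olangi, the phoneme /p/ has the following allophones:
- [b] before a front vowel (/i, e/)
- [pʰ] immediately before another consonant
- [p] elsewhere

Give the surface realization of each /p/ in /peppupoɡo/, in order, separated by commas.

Occurrence 1 (position 1): before a front vowel (/i, e/) → [b].
Occurrence 2 (position 3): immediately before another consonant → [pʰ].
Occurrence 3 (position 4): no conditioning environment matches → elsewhere allophone [p].
Occurrence 4 (position 6): no conditioning environment matches → elsewhere allophone [p].

[b], [pʰ], [p], [p]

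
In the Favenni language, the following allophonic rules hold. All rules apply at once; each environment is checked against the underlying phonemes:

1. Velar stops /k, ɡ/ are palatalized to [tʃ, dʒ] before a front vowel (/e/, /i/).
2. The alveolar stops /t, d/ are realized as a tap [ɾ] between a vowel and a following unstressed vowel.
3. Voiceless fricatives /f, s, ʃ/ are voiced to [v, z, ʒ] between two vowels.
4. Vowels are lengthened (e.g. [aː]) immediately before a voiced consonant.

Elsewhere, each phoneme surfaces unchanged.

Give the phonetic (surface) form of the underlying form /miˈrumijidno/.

[miːˈruːmiːjiːdno]

/m/ — not in any rule's target class → [m].
/i/ (between /m/ and /r/): before a voiced consonant, so rule 4 applies → [iː].
/r/ stays [r].
/u/ — between /r/ and /m/, before a voiced consonant — surfaces as [uː] (rule 4).
/m/ (between /u/ and /i/) is unaffected → [m].
/i/ (between /m/ and /j/) occurs before a voiced consonant → [iː] by rule 4.
/j/ stays [j].
/i/ (between /j/ and /d/): before a voiced consonant, so rule 4 applies → [iː].
/d/ — between /i/ and /n/; rule 2 does not apply here → [d].
/n/ (between /d/ and /o/) is unaffected → [n].
/o/ (word-final) fails the environment for rule 4, so it stays [o].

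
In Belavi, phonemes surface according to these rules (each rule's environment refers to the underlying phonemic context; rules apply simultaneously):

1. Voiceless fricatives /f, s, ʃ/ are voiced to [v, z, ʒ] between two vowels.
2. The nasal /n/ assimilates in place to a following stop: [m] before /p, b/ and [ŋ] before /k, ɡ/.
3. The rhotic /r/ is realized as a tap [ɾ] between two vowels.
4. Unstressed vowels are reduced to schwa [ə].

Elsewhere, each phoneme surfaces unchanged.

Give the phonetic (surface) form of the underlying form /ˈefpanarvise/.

/e/ (word-initial): rule 4 targets it, but not in an unstressed syllable → unchanged [e].
/f/ (between /e/ and /p/) fails the environment for rule 1, so it stays [f].
/p/ (between /f/ and /a/) is unaffected → [p].
/a/ meets the environment for rule 4 (in an unstressed syllable) → [ə].
/n/ — between /a/ and /a/; rule 2 does not apply here → [n].
/a/ meets the environment for rule 4 (in an unstressed syllable) → [ə].
/r/ (between /a/ and /v/): rule 3 targets it, but not between two vowels → unchanged [r].
/v/ stays [v].
/i/ (between /v/ and /s/): in an unstressed syllable, so rule 4 applies → [ə].
Rule 1 applies to /s/ (between /i/ and /e/: between two vowels) → [z].
/e/ (word-final): in an unstressed syllable, so rule 4 applies → [ə].

[ˈefpənərvəzə]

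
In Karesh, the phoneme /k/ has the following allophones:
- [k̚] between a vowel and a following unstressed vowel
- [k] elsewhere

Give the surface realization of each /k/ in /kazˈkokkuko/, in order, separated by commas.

Occurrence 1 (position 1): no conditioning environment matches → elsewhere allophone [k].
Occurrence 2 (position 4): no conditioning environment matches → elsewhere allophone [k].
Occurrence 3 (position 6): no conditioning environment matches → elsewhere allophone [k].
Occurrence 4 (position 7): no conditioning environment matches → elsewhere allophone [k].
Occurrence 5 (position 9): between a vowel and a following unstressed vowel → [k̚].

[k], [k], [k], [k], [k̚]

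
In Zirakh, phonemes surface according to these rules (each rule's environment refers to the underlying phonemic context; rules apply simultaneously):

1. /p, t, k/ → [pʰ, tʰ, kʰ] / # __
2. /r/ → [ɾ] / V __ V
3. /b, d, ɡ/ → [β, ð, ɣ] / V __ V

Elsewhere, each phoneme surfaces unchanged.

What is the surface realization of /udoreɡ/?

[uðoɾeɡ]

/d/ (between /u/ and /o/) occurs between two vowels → [ð] by rule 3.
Rule 2 applies to /r/ (between /o/ and /e/: between two vowels) → [ɾ].
/ɡ/ (word-final) fails the environment for rule 3, so it stays [ɡ].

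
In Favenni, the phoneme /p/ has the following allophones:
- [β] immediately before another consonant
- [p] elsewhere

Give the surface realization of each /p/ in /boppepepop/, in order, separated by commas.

[β], [p], [p], [p], [p]

Occurrence 1 (position 3): immediately before another consonant → [β].
Occurrence 2 (position 4): no conditioning environment matches → elsewhere allophone [p].
Occurrence 3 (position 6): no conditioning environment matches → elsewhere allophone [p].
Occurrence 4 (position 8): no conditioning environment matches → elsewhere allophone [p].
Occurrence 5 (position 10): no conditioning environment matches → elsewhere allophone [p].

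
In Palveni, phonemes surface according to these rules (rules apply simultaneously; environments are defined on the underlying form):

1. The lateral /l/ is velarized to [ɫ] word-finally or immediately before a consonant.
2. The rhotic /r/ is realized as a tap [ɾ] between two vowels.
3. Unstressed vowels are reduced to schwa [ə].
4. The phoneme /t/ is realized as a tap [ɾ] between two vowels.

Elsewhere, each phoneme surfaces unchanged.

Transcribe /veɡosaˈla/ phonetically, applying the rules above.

[vəɡəsəˈla]

/v/ stays [v].
/e/ — between /v/ and /ɡ/, in an unstressed syllable — surfaces as [ə] (rule 3).
/ɡ/ (between /e/ and /o/) is unaffected → [ɡ].
/o/ (between /ɡ/ and /s/) occurs in an unstressed syllable → [ə] by rule 3.
/s/ (between /o/ and /a/) is unaffected → [s].
Rule 3 applies to /a/ (between /s/ and /l/: in an unstressed syllable) → [ə].
/l/ — between /a/ and /a/; rule 1 does not apply here → [l].
/a/ (word-final) fails the environment for rule 3, so it stays [a].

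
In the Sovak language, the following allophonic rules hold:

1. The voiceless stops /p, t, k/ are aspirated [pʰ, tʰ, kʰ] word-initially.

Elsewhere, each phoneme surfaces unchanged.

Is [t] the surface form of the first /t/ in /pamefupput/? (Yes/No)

/t/ (word-final) is in the target of rule 1 but the environment (word-initially) is not met → [t].
The actual realization is [t], which matches [t].

Yes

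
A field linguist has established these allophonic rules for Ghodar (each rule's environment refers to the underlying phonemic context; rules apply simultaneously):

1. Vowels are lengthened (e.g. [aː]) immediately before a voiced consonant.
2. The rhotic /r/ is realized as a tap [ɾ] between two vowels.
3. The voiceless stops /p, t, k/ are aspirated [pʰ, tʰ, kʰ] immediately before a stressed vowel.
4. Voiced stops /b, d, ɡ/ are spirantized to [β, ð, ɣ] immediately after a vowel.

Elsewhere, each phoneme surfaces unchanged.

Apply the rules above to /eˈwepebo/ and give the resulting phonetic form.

/e/ meets the environment for rule 1 (before a voiced consonant) → [eː].
/w/ stays [w].
/e/ — between /w/ and /p/; rule 1 does not apply here → [e].
/p/ (between /e/ and /e/) fails the environment for rule 3, so it stays [p].
/e/ (between /p/ and /b/): before a voiced consonant, so rule 1 applies → [eː].
/b/ (between /e/ and /o/): immediately after a vowel, so rule 4 applies → [β].
/o/ (word-final) fails the environment for rule 1, so it stays [o].

[eːˈwepeːβo]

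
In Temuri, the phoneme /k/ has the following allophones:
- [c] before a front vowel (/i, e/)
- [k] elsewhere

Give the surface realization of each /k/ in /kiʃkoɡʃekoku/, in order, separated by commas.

Occurrence 1 (position 1): before a front vowel → [c].
Occurrence 2 (position 4): no conditioning environment matches → elsewhere allophone [k].
Occurrence 3 (position 9): no conditioning environment matches → elsewhere allophone [k].
Occurrence 4 (position 11): no conditioning environment matches → elsewhere allophone [k].

[c], [k], [k], [k]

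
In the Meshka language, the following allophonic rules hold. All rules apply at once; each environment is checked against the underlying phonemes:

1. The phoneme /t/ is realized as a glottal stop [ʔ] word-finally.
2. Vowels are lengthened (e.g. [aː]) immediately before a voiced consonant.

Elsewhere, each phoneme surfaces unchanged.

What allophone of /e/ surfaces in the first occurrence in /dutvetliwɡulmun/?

[e]

/e/ (between /v/ and /t/): rule 2 targets it, but not before a voiced consonant → unchanged [e].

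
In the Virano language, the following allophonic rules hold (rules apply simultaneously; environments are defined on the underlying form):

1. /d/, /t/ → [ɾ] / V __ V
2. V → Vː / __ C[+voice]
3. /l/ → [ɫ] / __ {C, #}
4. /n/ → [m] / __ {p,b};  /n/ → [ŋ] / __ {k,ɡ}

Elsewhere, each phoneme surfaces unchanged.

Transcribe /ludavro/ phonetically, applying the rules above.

[luːɾaːvro]

/l/ — word-initial; rule 3 does not apply here → [l].
Rule 2 applies to /u/ (between /l/ and /d/: before a voiced consonant) → [uː].
/d/ (between /u/ and /a/): between two vowels, so rule 1 applies → [ɾ].
/a/ meets the environment for rule 2 (before a voiced consonant) → [aː].
/v/ — not in any rule's target class → [v].
/r/ (between /v/ and /o/) is unaffected → [r].
/o/ (word-final) is in the target of rule 2 but the environment (before a voiced consonant) is not met → [o].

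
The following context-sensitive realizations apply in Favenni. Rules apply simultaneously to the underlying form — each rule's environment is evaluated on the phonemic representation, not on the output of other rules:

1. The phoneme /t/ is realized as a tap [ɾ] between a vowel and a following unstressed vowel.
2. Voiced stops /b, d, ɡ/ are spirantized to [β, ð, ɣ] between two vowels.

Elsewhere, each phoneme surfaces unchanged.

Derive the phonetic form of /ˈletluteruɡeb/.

/l/ (word-initial) is unaffected → [l].
/e/ stays [e].
/t/ (between /e/ and /l/) fails the environment for rule 1, so it stays [t].
/l/ stays [l].
/u/ (between /l/ and /t/) is unaffected → [u].
/t/ (between /u/ and /e/) occurs between a vowel and a following unstressed vowel → [ɾ] by rule 1.
/e/ — not in any rule's target class → [e].
/r/ — not in any rule's target class → [r].
/u/ (between /r/ and /ɡ/): no rule targets it → [u].
/ɡ/ meets the environment for rule 2 (between two vowels) → [ɣ].
/e/ (between /ɡ/ and /b/): no rule targets it → [e].
/b/ (word-final) is in the target of rule 2 but the environment (between two vowels) is not met → [b].

[ˈletluɾeruɣeb]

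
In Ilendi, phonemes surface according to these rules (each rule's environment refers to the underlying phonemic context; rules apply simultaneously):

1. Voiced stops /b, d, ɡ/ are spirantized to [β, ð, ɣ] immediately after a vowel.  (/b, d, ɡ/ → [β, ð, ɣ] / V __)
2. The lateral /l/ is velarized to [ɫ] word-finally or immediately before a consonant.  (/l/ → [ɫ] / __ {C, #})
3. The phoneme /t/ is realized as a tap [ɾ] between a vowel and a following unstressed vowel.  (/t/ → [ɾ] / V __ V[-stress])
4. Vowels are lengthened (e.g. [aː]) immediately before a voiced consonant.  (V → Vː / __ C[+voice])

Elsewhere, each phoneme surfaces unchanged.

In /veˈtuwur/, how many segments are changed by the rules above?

2

Segments that undergo a rule: /u/ → [uː] (rule 4); /u/ → [uː] (rule 4).
All other segments surface unchanged.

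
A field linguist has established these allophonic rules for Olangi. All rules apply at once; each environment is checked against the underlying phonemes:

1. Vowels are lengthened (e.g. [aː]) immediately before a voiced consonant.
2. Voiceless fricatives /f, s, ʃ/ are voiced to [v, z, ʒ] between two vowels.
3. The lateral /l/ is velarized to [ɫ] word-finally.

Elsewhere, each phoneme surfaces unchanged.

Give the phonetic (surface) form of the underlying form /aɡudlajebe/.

[aːɡuːdlaːjeːbe]

/a/ (word-initial) occurs before a voiced consonant → [aː] by rule 1.
/u/ — between /ɡ/ and /d/, before a voiced consonant — surfaces as [uː] (rule 1).
/l/ (between /d/ and /a/) fails the environment for rule 3, so it stays [l].
/a/ (between /l/ and /j/) occurs before a voiced consonant → [aː] by rule 1.
/e/ (between /j/ and /b/) occurs before a voiced consonant → [eː] by rule 1.
/e/ (word-final) is in the target of rule 1 but the environment (before a voiced consonant) is not met → [e].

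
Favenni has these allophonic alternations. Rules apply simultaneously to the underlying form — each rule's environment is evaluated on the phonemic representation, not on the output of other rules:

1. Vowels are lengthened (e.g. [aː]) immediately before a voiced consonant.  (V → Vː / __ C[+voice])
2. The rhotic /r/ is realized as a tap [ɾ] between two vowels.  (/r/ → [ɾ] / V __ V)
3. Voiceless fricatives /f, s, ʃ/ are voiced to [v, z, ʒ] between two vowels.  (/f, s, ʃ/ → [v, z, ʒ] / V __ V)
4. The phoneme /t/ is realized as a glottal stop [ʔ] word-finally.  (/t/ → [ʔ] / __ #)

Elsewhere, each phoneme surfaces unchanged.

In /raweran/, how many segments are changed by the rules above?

Segments that undergo a rule: /a/ → [aː] (rule 1); /e/ → [eː] (rule 1); /r/ → [ɾ] (rule 2); /a/ → [aː] (rule 1).
All other segments surface unchanged.

4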